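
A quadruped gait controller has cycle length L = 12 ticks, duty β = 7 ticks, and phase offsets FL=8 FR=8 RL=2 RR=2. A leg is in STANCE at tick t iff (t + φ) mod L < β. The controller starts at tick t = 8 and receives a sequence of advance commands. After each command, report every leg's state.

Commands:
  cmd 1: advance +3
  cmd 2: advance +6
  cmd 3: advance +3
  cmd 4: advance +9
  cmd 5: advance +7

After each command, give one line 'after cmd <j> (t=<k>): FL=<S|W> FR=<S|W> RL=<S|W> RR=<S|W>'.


after cmd 1 (t=11): FL=W FR=W RL=S RR=S
after cmd 2 (t=17): FL=S FR=S RL=W RR=W
after cmd 3 (t=20): FL=S FR=S RL=W RR=W
after cmd 4 (t=29): FL=S FR=S RL=W RR=W
after cmd 5 (t=36): FL=W FR=W RL=S RR=S

start t=8: FL=S FR=S RL=W RR=W
cmd 1: advance +3 → t=11, phase=(7,7,1,1) → FL=W FR=W RL=S RR=S
cmd 2: advance +6 → t=17, phase=(1,1,7,7) → FL=S FR=S RL=W RR=W
cmd 3: advance +3 → t=20, phase=(4,4,10,10) → FL=S FR=S RL=W RR=W
cmd 4: advance +9 → t=29, phase=(1,1,7,7) → FL=S FR=S RL=W RR=W
cmd 5: advance +7 → t=36, phase=(8,8,2,2) → FL=W FR=W RL=S RR=S


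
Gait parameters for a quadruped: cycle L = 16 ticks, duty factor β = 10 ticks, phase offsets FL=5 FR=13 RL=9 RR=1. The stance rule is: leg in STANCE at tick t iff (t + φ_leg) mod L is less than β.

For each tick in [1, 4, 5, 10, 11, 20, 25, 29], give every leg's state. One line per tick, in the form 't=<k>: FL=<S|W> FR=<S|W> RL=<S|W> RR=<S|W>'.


t=1: phase=(6,14,10,2) vs β=10 → FL=S FR=W RL=W RR=S
t=4: phase=(9,1,13,5) vs β=10 → FL=S FR=S RL=W RR=S
t=5: phase=(10,2,14,6) vs β=10 → FL=W FR=S RL=W RR=S
t=10: phase=(15,7,3,11) vs β=10 → FL=W FR=S RL=S RR=W
t=11: phase=(0,8,4,12) vs β=10 → FL=S FR=S RL=S RR=W
t=20: phase=(9,1,13,5) vs β=10 → FL=S FR=S RL=W RR=S
t=25: phase=(14,6,2,10) vs β=10 → FL=W FR=S RL=S RR=W
t=29: phase=(2,10,6,14) vs β=10 → FL=S FR=W RL=S RR=W

t=1: FL=S FR=W RL=W RR=S
t=4: FL=S FR=S RL=W RR=S
t=5: FL=W FR=S RL=W RR=S
t=10: FL=W FR=S RL=S RR=W
t=11: FL=S FR=S RL=S RR=W
t=20: FL=S FR=S RL=W RR=S
t=25: FL=W FR=S RL=S RR=W
t=29: FL=S FR=W RL=S RR=W


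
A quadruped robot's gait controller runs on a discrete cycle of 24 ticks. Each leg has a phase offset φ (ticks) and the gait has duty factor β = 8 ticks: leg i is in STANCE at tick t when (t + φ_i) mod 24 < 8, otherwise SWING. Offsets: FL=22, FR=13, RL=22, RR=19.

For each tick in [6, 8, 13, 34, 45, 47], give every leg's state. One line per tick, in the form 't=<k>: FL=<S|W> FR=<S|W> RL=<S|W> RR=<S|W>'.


t=6: phase=(4,19,4,1) vs β=8 → FL=S FR=W RL=S RR=S
t=8: phase=(6,21,6,3) vs β=8 → FL=S FR=W RL=S RR=S
t=13: phase=(11,2,11,8) vs β=8 → FL=W FR=S RL=W RR=W
t=34: phase=(8,23,8,5) vs β=8 → FL=W FR=W RL=W RR=S
t=45: phase=(19,10,19,16) vs β=8 → FL=W FR=W RL=W RR=W
t=47: phase=(21,12,21,18) vs β=8 → FL=W FR=W RL=W RR=W

t=6: FL=S FR=W RL=S RR=S
t=8: FL=S FR=W RL=S RR=S
t=13: FL=W FR=S RL=W RR=W
t=34: FL=W FR=W RL=W RR=S
t=45: FL=W FR=W RL=W RR=W
t=47: FL=W FR=W RL=W RR=W


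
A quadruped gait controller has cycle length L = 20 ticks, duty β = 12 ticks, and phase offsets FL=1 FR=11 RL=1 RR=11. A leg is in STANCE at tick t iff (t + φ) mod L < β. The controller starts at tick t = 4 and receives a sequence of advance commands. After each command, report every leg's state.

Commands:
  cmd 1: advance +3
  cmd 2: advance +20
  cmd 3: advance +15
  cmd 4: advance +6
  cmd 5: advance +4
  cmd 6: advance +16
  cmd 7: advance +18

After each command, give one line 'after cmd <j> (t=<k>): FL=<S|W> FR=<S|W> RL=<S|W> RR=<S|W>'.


after cmd 1 (t=7): FL=S FR=W RL=S RR=W
after cmd 2 (t=27): FL=S FR=W RL=S RR=W
after cmd 3 (t=42): FL=S FR=W RL=S RR=W
after cmd 4 (t=48): FL=S FR=W RL=S RR=W
after cmd 5 (t=52): FL=W FR=S RL=W RR=S
after cmd 6 (t=68): FL=S FR=W RL=S RR=W
after cmd 7 (t=86): FL=S FR=W RL=S RR=W

start t=4: FL=S FR=W RL=S RR=W
cmd 1: advance +3 → t=7, phase=(8,18,8,18) → FL=S FR=W RL=S RR=W
cmd 2: advance +20 → t=27, phase=(8,18,8,18) → FL=S FR=W RL=S RR=W
cmd 3: advance +15 → t=42, phase=(3,13,3,13) → FL=S FR=W RL=S RR=W
cmd 4: advance +6 → t=48, phase=(9,19,9,19) → FL=S FR=W RL=S RR=W
cmd 5: advance +4 → t=52, phase=(13,3,13,3) → FL=W FR=S RL=W RR=S
cmd 6: advance +16 → t=68, phase=(9,19,9,19) → FL=S FR=W RL=S RR=W
cmd 7: advance +18 → t=86, phase=(7,17,7,17) → FL=S FR=W RL=S RR=W


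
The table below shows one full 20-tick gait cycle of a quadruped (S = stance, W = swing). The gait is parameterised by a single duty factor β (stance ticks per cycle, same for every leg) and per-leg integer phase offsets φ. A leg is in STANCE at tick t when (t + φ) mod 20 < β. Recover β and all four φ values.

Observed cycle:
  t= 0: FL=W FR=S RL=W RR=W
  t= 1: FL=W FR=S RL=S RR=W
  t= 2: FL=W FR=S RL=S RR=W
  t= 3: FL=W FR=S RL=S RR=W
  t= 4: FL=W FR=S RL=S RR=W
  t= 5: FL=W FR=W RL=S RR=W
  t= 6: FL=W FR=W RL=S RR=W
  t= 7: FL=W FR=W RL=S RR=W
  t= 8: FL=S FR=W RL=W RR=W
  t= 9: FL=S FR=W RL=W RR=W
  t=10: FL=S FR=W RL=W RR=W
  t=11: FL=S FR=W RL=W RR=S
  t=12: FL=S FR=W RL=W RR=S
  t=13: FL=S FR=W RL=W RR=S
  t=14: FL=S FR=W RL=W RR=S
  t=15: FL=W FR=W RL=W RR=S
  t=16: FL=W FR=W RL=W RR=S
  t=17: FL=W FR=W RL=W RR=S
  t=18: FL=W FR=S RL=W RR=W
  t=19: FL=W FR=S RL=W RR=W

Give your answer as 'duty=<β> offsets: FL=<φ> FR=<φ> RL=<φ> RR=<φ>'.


duty β = stance ticks per leg = 7
FL: stance ticks = 7; W→S at t=8 → φ=12
FR: stance ticks = 7; W→S at t=18 → φ=2
RL: stance ticks = 7; W→S at t=1 → φ=19
RR: stance ticks = 7; W→S at t=11 → φ=9

duty=7 offsets: FL=12 FR=2 RL=19 RR=9


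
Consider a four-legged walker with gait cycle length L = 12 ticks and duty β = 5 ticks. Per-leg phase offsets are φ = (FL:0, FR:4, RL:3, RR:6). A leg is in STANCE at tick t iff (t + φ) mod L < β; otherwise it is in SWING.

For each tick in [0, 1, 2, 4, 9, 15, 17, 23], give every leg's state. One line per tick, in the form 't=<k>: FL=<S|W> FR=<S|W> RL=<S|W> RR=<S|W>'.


t=0: phase=(0,4,3,6) vs β=5 → FL=S FR=S RL=S RR=W
t=1: phase=(1,5,4,7) vs β=5 → FL=S FR=W RL=S RR=W
t=2: phase=(2,6,5,8) vs β=5 → FL=S FR=W RL=W RR=W
t=4: phase=(4,8,7,10) vs β=5 → FL=S FR=W RL=W RR=W
t=9: phase=(9,1,0,3) vs β=5 → FL=W FR=S RL=S RR=S
t=15: phase=(3,7,6,9) vs β=5 → FL=S FR=W RL=W RR=W
t=17: phase=(5,9,8,11) vs β=5 → FL=W FR=W RL=W RR=W
t=23: phase=(11,3,2,5) vs β=5 → FL=W FR=S RL=S RR=W

t=0: FL=S FR=S RL=S RR=W
t=1: FL=S FR=W RL=S RR=W
t=2: FL=S FR=W RL=W RR=W
t=4: FL=S FR=W RL=W RR=W
t=9: FL=W FR=S RL=S RR=S
t=15: FL=S FR=W RL=W RR=W
t=17: FL=W FR=W RL=W RR=W
t=23: FL=W FR=S RL=S RR=W


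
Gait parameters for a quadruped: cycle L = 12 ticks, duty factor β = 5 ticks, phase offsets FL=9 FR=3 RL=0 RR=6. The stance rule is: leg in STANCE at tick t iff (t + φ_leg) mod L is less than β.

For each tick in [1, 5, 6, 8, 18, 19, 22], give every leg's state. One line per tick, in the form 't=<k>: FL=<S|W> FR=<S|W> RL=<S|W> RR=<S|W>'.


t=1: phase=(10,4,1,7) vs β=5 → FL=W FR=S RL=S RR=W
t=5: phase=(2,8,5,11) vs β=5 → FL=S FR=W RL=W RR=W
t=6: phase=(3,9,6,0) vs β=5 → FL=S FR=W RL=W RR=S
t=8: phase=(5,11,8,2) vs β=5 → FL=W FR=W RL=W RR=S
t=18: phase=(3,9,6,0) vs β=5 → FL=S FR=W RL=W RR=S
t=19: phase=(4,10,7,1) vs β=5 → FL=S FR=W RL=W RR=S
t=22: phase=(7,1,10,4) vs β=5 → FL=W FR=S RL=W RR=S

t=1: FL=W FR=S RL=S RR=W
t=5: FL=S FR=W RL=W RR=W
t=6: FL=S FR=W RL=W RR=S
t=8: FL=W FR=W RL=W RR=S
t=18: FL=S FR=W RL=W RR=S
t=19: FL=S FR=W RL=W RR=S
t=22: FL=W FR=S RL=W RR=S


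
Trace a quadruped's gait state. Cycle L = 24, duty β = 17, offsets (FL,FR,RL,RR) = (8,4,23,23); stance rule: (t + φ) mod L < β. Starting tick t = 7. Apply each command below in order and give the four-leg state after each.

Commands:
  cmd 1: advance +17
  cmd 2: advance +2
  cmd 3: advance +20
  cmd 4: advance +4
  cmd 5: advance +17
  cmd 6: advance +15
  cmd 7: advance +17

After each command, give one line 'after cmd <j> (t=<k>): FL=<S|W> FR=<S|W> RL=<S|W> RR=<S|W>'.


after cmd 1 (t=24): FL=S FR=S RL=W RR=W
after cmd 2 (t=26): FL=S FR=S RL=S RR=S
after cmd 3 (t=46): FL=S FR=S RL=W RR=W
after cmd 4 (t=50): FL=S FR=S RL=S RR=S
after cmd 5 (t=67): FL=S FR=W RL=W RR=W
after cmd 6 (t=82): FL=W FR=S RL=S RR=S
after cmd 7 (t=99): FL=S FR=S RL=S RR=S

start t=7: FL=S FR=S RL=S RR=S
cmd 1: advance +17 → t=24, phase=(8,4,23,23) → FL=S FR=S RL=W RR=W
cmd 2: advance +2 → t=26, phase=(10,6,1,1) → FL=S FR=S RL=S RR=S
cmd 3: advance +20 → t=46, phase=(6,2,21,21) → FL=S FR=S RL=W RR=W
cmd 4: advance +4 → t=50, phase=(10,6,1,1) → FL=S FR=S RL=S RR=S
cmd 5: advance +17 → t=67, phase=(3,23,18,18) → FL=S FR=W RL=W RR=W
cmd 6: advance +15 → t=82, phase=(18,14,9,9) → FL=W FR=S RL=S RR=S
cmd 7: advance +17 → t=99, phase=(11,7,2,2) → FL=S FR=S RL=S RR=S


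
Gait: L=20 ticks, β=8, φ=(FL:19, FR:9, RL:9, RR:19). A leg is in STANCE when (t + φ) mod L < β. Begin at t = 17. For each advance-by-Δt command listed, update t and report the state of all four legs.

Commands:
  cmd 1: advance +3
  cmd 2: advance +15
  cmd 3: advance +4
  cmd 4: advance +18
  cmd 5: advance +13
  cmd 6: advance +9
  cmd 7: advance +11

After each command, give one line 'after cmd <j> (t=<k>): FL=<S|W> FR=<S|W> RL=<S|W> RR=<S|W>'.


after cmd 1 (t=20): FL=W FR=W RL=W RR=W
after cmd 2 (t=35): FL=W FR=S RL=S RR=W
after cmd 3 (t=39): FL=W FR=W RL=W RR=W
after cmd 4 (t=57): FL=W FR=S RL=S RR=W
after cmd 5 (t=70): FL=W FR=W RL=W RR=W
after cmd 6 (t=79): FL=W FR=W RL=W RR=W
after cmd 7 (t=90): FL=W FR=W RL=W RR=W

start t=17: FL=W FR=S RL=S RR=W
cmd 1: advance +3 → t=20, phase=(19,9,9,19) → FL=W FR=W RL=W RR=W
cmd 2: advance +15 → t=35, phase=(14,4,4,14) → FL=W FR=S RL=S RR=W
cmd 3: advance +4 → t=39, phase=(18,8,8,18) → FL=W FR=W RL=W RR=W
cmd 4: advance +18 → t=57, phase=(16,6,6,16) → FL=W FR=S RL=S RR=W
cmd 5: advance +13 → t=70, phase=(9,19,19,9) → FL=W FR=W RL=W RR=W
cmd 6: advance +9 → t=79, phase=(18,8,8,18) → FL=W FR=W RL=W RR=W
cmd 7: advance +11 → t=90, phase=(9,19,19,9) → FL=W FR=W RL=W RR=W


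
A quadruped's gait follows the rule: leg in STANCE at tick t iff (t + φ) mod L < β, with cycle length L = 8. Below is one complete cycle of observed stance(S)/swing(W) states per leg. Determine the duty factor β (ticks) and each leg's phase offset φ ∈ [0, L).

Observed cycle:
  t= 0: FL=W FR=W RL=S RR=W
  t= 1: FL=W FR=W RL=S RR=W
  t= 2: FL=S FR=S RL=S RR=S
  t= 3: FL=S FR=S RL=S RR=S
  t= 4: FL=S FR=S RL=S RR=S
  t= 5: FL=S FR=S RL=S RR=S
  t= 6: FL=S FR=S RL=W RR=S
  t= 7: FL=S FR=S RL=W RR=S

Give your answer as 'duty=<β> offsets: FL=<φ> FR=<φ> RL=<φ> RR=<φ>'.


duty=6 offsets: FL=6 FR=6 RL=0 RR=6

duty β = stance ticks per leg = 6
FL: stance ticks = 6; W→S at t=2 → φ=6
FR: stance ticks = 6; W→S at t=2 → φ=6
RL: stance ticks = 6; W→S at t=0 → φ=0
RR: stance ticks = 6; W→S at t=2 → φ=6


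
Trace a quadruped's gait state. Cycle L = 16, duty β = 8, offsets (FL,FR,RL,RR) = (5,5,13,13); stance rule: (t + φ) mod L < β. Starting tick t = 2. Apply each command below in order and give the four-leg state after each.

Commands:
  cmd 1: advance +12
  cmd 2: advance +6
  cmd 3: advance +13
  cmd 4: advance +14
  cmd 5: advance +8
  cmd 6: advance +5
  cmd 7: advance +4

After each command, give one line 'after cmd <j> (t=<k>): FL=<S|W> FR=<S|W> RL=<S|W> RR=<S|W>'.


after cmd 1 (t=14): FL=S FR=S RL=W RR=W
after cmd 2 (t=20): FL=W FR=W RL=S RR=S
after cmd 3 (t=33): FL=S FR=S RL=W RR=W
after cmd 4 (t=47): FL=S FR=S RL=W RR=W
after cmd 5 (t=55): FL=W FR=W RL=S RR=S
after cmd 6 (t=60): FL=S FR=S RL=W RR=W
after cmd 7 (t=64): FL=S FR=S RL=W RR=W

start t=2: FL=S FR=S RL=W RR=W
cmd 1: advance +12 → t=14, phase=(3,3,11,11) → FL=S FR=S RL=W RR=W
cmd 2: advance +6 → t=20, phase=(9,9,1,1) → FL=W FR=W RL=S RR=S
cmd 3: advance +13 → t=33, phase=(6,6,14,14) → FL=S FR=S RL=W RR=W
cmd 4: advance +14 → t=47, phase=(4,4,12,12) → FL=S FR=S RL=W RR=W
cmd 5: advance +8 → t=55, phase=(12,12,4,4) → FL=W FR=W RL=S RR=S
cmd 6: advance +5 → t=60, phase=(1,1,9,9) → FL=S FR=S RL=W RR=W
cmd 7: advance +4 → t=64, phase=(5,5,13,13) → FL=S FR=S RL=W RR=W


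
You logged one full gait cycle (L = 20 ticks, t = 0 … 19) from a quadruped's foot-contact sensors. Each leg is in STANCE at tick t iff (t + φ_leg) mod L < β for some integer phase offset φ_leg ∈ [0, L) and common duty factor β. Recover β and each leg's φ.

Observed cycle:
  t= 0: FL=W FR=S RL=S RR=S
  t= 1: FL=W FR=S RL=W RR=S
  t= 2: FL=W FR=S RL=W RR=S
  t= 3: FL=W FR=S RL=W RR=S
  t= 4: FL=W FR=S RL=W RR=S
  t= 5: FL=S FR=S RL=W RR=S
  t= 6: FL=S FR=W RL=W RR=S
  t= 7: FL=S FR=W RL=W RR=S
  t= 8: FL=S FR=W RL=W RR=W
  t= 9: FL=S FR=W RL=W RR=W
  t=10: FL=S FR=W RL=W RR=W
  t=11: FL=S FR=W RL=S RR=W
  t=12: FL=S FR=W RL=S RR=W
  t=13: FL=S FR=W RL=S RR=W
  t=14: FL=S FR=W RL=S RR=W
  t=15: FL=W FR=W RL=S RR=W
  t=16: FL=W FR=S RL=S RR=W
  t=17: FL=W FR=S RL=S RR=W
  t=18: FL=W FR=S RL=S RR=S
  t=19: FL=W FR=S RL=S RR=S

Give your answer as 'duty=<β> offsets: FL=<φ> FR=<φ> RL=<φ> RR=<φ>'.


duty β = stance ticks per leg = 10
FL: stance ticks = 10; W→S at t=5 → φ=15
FR: stance ticks = 10; W→S at t=16 → φ=4
RL: stance ticks = 10; W→S at t=11 → φ=9
RR: stance ticks = 10; W→S at t=18 → φ=2

duty=10 offsets: FL=15 FR=4 RL=9 RR=2


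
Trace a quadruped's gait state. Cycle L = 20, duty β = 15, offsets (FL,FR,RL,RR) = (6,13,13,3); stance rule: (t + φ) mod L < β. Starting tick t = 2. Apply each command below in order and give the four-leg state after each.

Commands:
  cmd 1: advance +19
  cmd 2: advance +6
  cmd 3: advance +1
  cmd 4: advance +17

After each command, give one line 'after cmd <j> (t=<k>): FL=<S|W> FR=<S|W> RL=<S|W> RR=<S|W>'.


after cmd 1 (t=21): FL=S FR=S RL=S RR=S
after cmd 2 (t=27): FL=S FR=S RL=S RR=S
after cmd 3 (t=28): FL=S FR=S RL=S RR=S
after cmd 4 (t=45): FL=S FR=W RL=W RR=S

start t=2: FL=S FR=W RL=W RR=S
cmd 1: advance +19 → t=21, phase=(7,14,14,4) → FL=S FR=S RL=S RR=S
cmd 2: advance +6 → t=27, phase=(13,0,0,10) → FL=S FR=S RL=S RR=S
cmd 3: advance +1 → t=28, phase=(14,1,1,11) → FL=S FR=S RL=S RR=S
cmd 4: advance +17 → t=45, phase=(11,18,18,8) → FL=S FR=W RL=W RR=S


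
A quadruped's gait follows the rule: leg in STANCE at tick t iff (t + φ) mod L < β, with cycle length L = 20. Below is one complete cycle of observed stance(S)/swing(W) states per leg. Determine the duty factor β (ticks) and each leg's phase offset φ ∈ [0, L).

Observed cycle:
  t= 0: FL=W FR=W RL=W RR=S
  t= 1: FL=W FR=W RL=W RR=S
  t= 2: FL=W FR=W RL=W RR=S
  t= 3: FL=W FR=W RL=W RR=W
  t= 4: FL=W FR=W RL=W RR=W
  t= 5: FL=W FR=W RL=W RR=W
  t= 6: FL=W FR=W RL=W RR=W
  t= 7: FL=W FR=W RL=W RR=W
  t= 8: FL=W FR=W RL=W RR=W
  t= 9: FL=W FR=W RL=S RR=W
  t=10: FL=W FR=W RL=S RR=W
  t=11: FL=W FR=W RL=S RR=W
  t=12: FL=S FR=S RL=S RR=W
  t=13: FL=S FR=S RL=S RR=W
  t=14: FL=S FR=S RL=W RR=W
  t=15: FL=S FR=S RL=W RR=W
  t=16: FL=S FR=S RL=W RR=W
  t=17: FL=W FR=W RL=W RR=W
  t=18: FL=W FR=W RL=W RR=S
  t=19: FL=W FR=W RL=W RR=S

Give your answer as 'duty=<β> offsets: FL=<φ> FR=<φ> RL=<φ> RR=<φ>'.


duty=5 offsets: FL=8 FR=8 RL=11 RR=2

duty β = stance ticks per leg = 5
FL: stance ticks = 5; W→S at t=12 → φ=8
FR: stance ticks = 5; W→S at t=12 → φ=8
RL: stance ticks = 5; W→S at t=9 → φ=11
RR: stance ticks = 5; W→S at t=18 → φ=2


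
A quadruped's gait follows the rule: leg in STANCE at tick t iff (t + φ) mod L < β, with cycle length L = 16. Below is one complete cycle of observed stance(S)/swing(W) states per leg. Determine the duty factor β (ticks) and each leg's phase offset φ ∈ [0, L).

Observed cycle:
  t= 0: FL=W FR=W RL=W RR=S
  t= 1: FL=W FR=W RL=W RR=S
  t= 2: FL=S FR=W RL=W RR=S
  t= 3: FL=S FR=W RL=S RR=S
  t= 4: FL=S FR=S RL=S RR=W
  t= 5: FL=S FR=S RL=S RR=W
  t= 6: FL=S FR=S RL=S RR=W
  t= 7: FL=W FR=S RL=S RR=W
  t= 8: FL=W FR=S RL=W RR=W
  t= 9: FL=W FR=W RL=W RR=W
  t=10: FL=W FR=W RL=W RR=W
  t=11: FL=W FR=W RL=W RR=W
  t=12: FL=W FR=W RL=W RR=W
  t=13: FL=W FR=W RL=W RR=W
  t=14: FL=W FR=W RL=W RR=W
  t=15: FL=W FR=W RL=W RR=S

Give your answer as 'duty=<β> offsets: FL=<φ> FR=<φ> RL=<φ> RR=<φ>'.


duty β = stance ticks per leg = 5
FL: stance ticks = 5; W→S at t=2 → φ=14
FR: stance ticks = 5; W→S at t=4 → φ=12
RL: stance ticks = 5; W→S at t=3 → φ=13
RR: stance ticks = 5; W→S at t=15 → φ=1

duty=5 offsets: FL=14 FR=12 RL=13 RR=1


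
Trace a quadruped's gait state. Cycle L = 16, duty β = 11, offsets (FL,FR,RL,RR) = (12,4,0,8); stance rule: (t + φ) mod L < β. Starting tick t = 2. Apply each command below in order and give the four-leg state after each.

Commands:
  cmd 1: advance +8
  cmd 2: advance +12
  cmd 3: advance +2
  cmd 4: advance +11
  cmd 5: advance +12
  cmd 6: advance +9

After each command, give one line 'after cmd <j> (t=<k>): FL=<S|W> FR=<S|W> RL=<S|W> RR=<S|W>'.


after cmd 1 (t=10): FL=S FR=W RL=S RR=S
after cmd 2 (t=22): FL=S FR=S RL=S RR=W
after cmd 3 (t=24): FL=S FR=W RL=S RR=S
after cmd 4 (t=35): FL=W FR=S RL=S RR=W
after cmd 5 (t=47): FL=W FR=S RL=W RR=S
after cmd 6 (t=56): FL=S FR=W RL=S RR=S

start t=2: FL=W FR=S RL=S RR=S
cmd 1: advance +8 → t=10, phase=(6,14,10,2) → FL=S FR=W RL=S RR=S
cmd 2: advance +12 → t=22, phase=(2,10,6,14) → FL=S FR=S RL=S RR=W
cmd 3: advance +2 → t=24, phase=(4,12,8,0) → FL=S FR=W RL=S RR=S
cmd 4: advance +11 → t=35, phase=(15,7,3,11) → FL=W FR=S RL=S RR=W
cmd 5: advance +12 → t=47, phase=(11,3,15,7) → FL=W FR=S RL=W RR=S
cmd 6: advance +9 → t=56, phase=(4,12,8,0) → FL=S FR=W RL=S RR=S


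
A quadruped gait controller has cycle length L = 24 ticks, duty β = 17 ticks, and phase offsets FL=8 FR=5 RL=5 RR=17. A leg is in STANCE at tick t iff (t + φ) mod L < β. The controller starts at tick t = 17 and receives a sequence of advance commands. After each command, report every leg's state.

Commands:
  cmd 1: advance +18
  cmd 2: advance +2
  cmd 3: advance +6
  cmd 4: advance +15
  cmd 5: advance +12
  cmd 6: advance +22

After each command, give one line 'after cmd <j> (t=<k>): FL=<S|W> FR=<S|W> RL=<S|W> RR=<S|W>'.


after cmd 1 (t=35): FL=W FR=S RL=S RR=S
after cmd 2 (t=37): FL=W FR=W RL=W RR=S
after cmd 3 (t=43): FL=S FR=S RL=S RR=S
after cmd 4 (t=58): FL=W FR=S RL=S RR=S
after cmd 5 (t=70): FL=S FR=S RL=S RR=S
after cmd 6 (t=92): FL=S FR=S RL=S RR=S

start t=17: FL=S FR=W RL=W RR=S
cmd 1: advance +18 → t=35, phase=(19,16,16,4) → FL=W FR=S RL=S RR=S
cmd 2: advance +2 → t=37, phase=(21,18,18,6) → FL=W FR=W RL=W RR=S
cmd 3: advance +6 → t=43, phase=(3,0,0,12) → FL=S FR=S RL=S RR=S
cmd 4: advance +15 → t=58, phase=(18,15,15,3) → FL=W FR=S RL=S RR=S
cmd 5: advance +12 → t=70, phase=(6,3,3,15) → FL=S FR=S RL=S RR=S
cmd 6: advance +22 → t=92, phase=(4,1,1,13) → FL=S FR=S RL=S RR=S


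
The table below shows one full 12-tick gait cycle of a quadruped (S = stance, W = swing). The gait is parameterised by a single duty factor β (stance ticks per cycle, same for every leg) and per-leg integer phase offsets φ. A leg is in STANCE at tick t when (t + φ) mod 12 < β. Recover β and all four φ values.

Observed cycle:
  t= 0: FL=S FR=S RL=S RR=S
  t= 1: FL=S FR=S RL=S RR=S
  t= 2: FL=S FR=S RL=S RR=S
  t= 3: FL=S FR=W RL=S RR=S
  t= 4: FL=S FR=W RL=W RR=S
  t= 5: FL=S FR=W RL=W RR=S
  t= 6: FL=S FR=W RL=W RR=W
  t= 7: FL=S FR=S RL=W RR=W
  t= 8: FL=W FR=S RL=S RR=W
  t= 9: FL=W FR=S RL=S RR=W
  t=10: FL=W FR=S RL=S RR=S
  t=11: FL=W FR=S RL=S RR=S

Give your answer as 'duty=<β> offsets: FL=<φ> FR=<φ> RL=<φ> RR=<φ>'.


duty β = stance ticks per leg = 8
FL: stance ticks = 8; W→S at t=0 → φ=0
FR: stance ticks = 8; W→S at t=7 → φ=5
RL: stance ticks = 8; W→S at t=8 → φ=4
RR: stance ticks = 8; W→S at t=10 → φ=2

duty=8 offsets: FL=0 FR=5 RL=4 RR=2


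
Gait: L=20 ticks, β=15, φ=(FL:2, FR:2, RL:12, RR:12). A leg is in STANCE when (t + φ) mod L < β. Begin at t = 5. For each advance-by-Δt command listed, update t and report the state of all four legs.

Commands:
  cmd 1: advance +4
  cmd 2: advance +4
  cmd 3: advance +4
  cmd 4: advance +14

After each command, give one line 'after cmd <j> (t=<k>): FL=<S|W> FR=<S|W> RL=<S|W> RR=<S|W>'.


start t=5: FL=S FR=S RL=W RR=W
cmd 1: advance +4 → t=9, phase=(11,11,1,1) → FL=S FR=S RL=S RR=S
cmd 2: advance +4 → t=13, phase=(15,15,5,5) → FL=W FR=W RL=S RR=S
cmd 3: advance +4 → t=17, phase=(19,19,9,9) → FL=W FR=W RL=S RR=S
cmd 4: advance +14 → t=31, phase=(13,13,3,3) → FL=S FR=S RL=S RR=S

after cmd 1 (t=9): FL=S FR=S RL=S RR=S
after cmd 2 (t=13): FL=W FR=W RL=S RR=S
after cmd 3 (t=17): FL=W FR=W RL=S RR=S
after cmd 4 (t=31): FL=S FR=S RL=S RR=S


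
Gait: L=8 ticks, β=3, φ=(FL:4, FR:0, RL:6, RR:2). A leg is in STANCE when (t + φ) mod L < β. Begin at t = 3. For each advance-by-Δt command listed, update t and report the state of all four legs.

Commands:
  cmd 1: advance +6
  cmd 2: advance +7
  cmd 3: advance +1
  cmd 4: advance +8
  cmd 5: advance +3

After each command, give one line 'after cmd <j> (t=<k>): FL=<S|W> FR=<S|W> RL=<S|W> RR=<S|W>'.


start t=3: FL=W FR=W RL=S RR=W
cmd 1: advance +6 → t=9, phase=(5,1,7,3) → FL=W FR=S RL=W RR=W
cmd 2: advance +7 → t=16, phase=(4,0,6,2) → FL=W FR=S RL=W RR=S
cmd 3: advance +1 → t=17, phase=(5,1,7,3) → FL=W FR=S RL=W RR=W
cmd 4: advance +8 → t=25, phase=(5,1,7,3) → FL=W FR=S RL=W RR=W
cmd 5: advance +3 → t=28, phase=(0,4,2,6) → FL=S FR=W RL=S RR=W

after cmd 1 (t=9): FL=W FR=S RL=W RR=W
after cmd 2 (t=16): FL=W FR=S RL=W RR=S
after cmd 3 (t=17): FL=W FR=S RL=W RR=W
after cmd 4 (t=25): FL=W FR=S RL=W RR=W
after cmd 5 (t=28): FL=S FR=W RL=S RR=W


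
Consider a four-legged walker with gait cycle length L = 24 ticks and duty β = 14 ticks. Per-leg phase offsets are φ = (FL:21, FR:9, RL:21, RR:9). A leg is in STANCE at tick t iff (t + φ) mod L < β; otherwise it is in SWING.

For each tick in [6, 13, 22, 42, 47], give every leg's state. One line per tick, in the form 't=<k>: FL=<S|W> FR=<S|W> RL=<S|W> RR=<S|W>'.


t=6: phase=(3,15,3,15) vs β=14 → FL=S FR=W RL=S RR=W
t=13: phase=(10,22,10,22) vs β=14 → FL=S FR=W RL=S RR=W
t=22: phase=(19,7,19,7) vs β=14 → FL=W FR=S RL=W RR=S
t=42: phase=(15,3,15,3) vs β=14 → FL=W FR=S RL=W RR=S
t=47: phase=(20,8,20,8) vs β=14 → FL=W FR=S RL=W RR=S

t=6: FL=S FR=W RL=S RR=W
t=13: FL=S FR=W RL=S RR=W
t=22: FL=W FR=S RL=W RR=S
t=42: FL=W FR=S RL=W RR=S
t=47: FL=W FR=S RL=W RR=S


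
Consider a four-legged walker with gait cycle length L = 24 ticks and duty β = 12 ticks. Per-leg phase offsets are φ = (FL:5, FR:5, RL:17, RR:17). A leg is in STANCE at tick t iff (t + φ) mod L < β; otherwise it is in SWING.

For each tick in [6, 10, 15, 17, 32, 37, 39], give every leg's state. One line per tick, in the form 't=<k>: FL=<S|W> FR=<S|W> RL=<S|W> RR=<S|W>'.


t=6: FL=S FR=S RL=W RR=W
t=10: FL=W FR=W RL=S RR=S
t=15: FL=W FR=W RL=S RR=S
t=17: FL=W FR=W RL=S RR=S
t=32: FL=W FR=W RL=S RR=S
t=37: FL=W FR=W RL=S RR=S
t=39: FL=W FR=W RL=S RR=S

t=6: phase=(11,11,23,23) vs β=12 → FL=S FR=S RL=W RR=W
t=10: phase=(15,15,3,3) vs β=12 → FL=W FR=W RL=S RR=S
t=15: phase=(20,20,8,8) vs β=12 → FL=W FR=W RL=S RR=S
t=17: phase=(22,22,10,10) vs β=12 → FL=W FR=W RL=S RR=S
t=32: phase=(13,13,1,1) vs β=12 → FL=W FR=W RL=S RR=S
t=37: phase=(18,18,6,6) vs β=12 → FL=W FR=W RL=S RR=S
t=39: phase=(20,20,8,8) vs β=12 → FL=W FR=W RL=S RR=S


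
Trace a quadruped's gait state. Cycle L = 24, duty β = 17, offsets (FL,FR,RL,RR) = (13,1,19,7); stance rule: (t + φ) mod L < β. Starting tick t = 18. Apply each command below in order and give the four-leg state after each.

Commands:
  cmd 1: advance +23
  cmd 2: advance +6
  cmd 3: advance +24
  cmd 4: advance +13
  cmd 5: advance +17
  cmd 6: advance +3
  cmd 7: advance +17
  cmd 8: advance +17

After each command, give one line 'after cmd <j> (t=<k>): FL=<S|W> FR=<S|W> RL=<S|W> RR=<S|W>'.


after cmd 1 (t=41): FL=S FR=W RL=S RR=S
after cmd 2 (t=47): FL=S FR=S RL=W RR=S
after cmd 3 (t=71): FL=S FR=S RL=W RR=S
after cmd 4 (t=84): FL=S FR=S RL=S RR=W
after cmd 5 (t=101): FL=W FR=S RL=S RR=S
after cmd 6 (t=104): FL=W FR=S RL=S RR=S
after cmd 7 (t=121): FL=S FR=S RL=W RR=S
after cmd 8 (t=138): FL=S FR=W RL=S RR=S

start t=18: FL=S FR=W RL=S RR=S
cmd 1: advance +23 → t=41, phase=(6,18,12,0) → FL=S FR=W RL=S RR=S
cmd 2: advance +6 → t=47, phase=(12,0,18,6) → FL=S FR=S RL=W RR=S
cmd 3: advance +24 → t=71, phase=(12,0,18,6) → FL=S FR=S RL=W RR=S
cmd 4: advance +13 → t=84, phase=(1,13,7,19) → FL=S FR=S RL=S RR=W
cmd 5: advance +17 → t=101, phase=(18,6,0,12) → FL=W FR=S RL=S RR=S
cmd 6: advance +3 → t=104, phase=(21,9,3,15) → FL=W FR=S RL=S RR=S
cmd 7: advance +17 → t=121, phase=(14,2,20,8) → FL=S FR=S RL=W RR=S
cmd 8: advance +17 → t=138, phase=(7,19,13,1) → FL=S FR=W RL=S RR=S


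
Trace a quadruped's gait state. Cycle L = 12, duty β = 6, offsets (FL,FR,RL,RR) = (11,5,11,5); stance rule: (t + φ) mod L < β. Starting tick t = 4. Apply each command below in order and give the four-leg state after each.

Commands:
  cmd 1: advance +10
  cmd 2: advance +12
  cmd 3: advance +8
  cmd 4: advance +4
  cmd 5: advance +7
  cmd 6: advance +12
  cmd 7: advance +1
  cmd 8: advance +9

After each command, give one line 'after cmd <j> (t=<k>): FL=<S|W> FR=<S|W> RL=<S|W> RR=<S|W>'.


start t=4: FL=S FR=W RL=S RR=W
cmd 1: advance +10 → t=14, phase=(1,7,1,7) → FL=S FR=W RL=S RR=W
cmd 2: advance +12 → t=26, phase=(1,7,1,7) → FL=S FR=W RL=S RR=W
cmd 3: advance +8 → t=34, phase=(9,3,9,3) → FL=W FR=S RL=W RR=S
cmd 4: advance +4 → t=38, phase=(1,7,1,7) → FL=S FR=W RL=S RR=W
cmd 5: advance +7 → t=45, phase=(8,2,8,2) → FL=W FR=S RL=W RR=S
cmd 6: advance +12 → t=57, phase=(8,2,8,2) → FL=W FR=S RL=W RR=S
cmd 7: advance +1 → t=58, phase=(9,3,9,3) → FL=W FR=S RL=W RR=S
cmd 8: advance +9 → t=67, phase=(6,0,6,0) → FL=W FR=S RL=W RR=S

after cmd 1 (t=14): FL=S FR=W RL=S RR=W
after cmd 2 (t=26): FL=S FR=W RL=S RR=W
after cmd 3 (t=34): FL=W FR=S RL=W RR=S
after cmd 4 (t=38): FL=S FR=W RL=S RR=W
after cmd 5 (t=45): FL=W FR=S RL=W RR=S
after cmd 6 (t=57): FL=W FR=S RL=W RR=S
after cmd 7 (t=58): FL=W FR=S RL=W RR=S
after cmd 8 (t=67): FL=W FR=S RL=W RR=S


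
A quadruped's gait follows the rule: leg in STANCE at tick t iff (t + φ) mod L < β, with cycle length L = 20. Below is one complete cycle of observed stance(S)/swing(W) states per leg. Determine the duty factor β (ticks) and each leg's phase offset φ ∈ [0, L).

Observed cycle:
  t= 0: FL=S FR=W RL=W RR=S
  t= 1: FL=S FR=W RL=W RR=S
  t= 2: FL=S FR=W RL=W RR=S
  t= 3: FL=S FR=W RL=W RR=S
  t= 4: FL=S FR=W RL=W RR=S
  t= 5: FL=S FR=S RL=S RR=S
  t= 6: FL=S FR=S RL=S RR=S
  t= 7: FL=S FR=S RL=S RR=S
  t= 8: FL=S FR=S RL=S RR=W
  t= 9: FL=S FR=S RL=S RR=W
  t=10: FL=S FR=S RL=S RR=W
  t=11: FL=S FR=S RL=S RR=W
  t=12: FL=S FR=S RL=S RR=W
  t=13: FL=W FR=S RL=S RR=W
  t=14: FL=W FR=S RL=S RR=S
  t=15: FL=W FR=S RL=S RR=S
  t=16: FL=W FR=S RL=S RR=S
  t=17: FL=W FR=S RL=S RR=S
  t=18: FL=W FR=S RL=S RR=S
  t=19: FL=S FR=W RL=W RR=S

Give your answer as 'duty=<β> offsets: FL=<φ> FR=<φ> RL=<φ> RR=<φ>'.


duty=14 offsets: FL=1 FR=15 RL=15 RR=6

duty β = stance ticks per leg = 14
FL: stance ticks = 14; W→S at t=19 → φ=1
FR: stance ticks = 14; W→S at t=5 → φ=15
RL: stance ticks = 14; W→S at t=5 → φ=15
RR: stance ticks = 14; W→S at t=14 → φ=6


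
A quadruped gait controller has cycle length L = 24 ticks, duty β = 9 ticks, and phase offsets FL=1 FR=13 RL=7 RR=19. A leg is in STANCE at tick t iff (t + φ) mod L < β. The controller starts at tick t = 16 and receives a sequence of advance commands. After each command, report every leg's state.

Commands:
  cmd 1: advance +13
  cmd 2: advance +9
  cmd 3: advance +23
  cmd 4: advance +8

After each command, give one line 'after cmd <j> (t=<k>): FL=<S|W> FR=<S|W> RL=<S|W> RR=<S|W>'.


start t=16: FL=W FR=S RL=W RR=W
cmd 1: advance +13 → t=29, phase=(6,18,12,0) → FL=S FR=W RL=W RR=S
cmd 2: advance +9 → t=38, phase=(15,3,21,9) → FL=W FR=S RL=W RR=W
cmd 3: advance +23 → t=61, phase=(14,2,20,8) → FL=W FR=S RL=W RR=S
cmd 4: advance +8 → t=69, phase=(22,10,4,16) → FL=W FR=W RL=S RR=W

after cmd 1 (t=29): FL=S FR=W RL=W RR=S
after cmd 2 (t=38): FL=W FR=S RL=W RR=W
after cmd 3 (t=61): FL=W FR=S RL=W RR=S
after cmd 4 (t=69): FL=W FR=W RL=S RR=W


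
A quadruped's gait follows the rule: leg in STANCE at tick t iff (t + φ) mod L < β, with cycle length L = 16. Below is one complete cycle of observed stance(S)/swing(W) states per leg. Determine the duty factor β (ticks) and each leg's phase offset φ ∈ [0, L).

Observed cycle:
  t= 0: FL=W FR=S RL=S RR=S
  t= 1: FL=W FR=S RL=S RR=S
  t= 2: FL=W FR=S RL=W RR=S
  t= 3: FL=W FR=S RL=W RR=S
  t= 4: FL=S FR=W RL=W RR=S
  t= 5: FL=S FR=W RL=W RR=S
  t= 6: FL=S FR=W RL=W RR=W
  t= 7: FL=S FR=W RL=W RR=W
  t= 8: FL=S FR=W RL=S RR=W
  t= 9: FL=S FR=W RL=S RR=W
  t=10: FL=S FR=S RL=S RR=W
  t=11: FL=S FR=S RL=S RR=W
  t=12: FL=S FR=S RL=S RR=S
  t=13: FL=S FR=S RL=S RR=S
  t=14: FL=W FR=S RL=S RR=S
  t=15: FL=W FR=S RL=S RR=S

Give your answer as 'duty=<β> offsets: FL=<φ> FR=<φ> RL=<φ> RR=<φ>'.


duty β = stance ticks per leg = 10
FL: stance ticks = 10; W→S at t=4 → φ=12
FR: stance ticks = 10; W→S at t=10 → φ=6
RL: stance ticks = 10; W→S at t=8 → φ=8
RR: stance ticks = 10; W→S at t=12 → φ=4

duty=10 offsets: FL=12 FR=6 RL=8 RR=4


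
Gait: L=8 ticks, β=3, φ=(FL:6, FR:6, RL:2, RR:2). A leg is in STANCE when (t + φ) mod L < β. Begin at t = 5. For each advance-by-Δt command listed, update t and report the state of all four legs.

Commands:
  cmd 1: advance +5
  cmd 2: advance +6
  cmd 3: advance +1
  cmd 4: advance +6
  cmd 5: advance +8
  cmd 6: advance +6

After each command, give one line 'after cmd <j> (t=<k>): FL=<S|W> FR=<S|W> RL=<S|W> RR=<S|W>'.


after cmd 1 (t=10): FL=S FR=S RL=W RR=W
after cmd 2 (t=16): FL=W FR=W RL=S RR=S
after cmd 3 (t=17): FL=W FR=W RL=W RR=W
after cmd 4 (t=23): FL=W FR=W RL=S RR=S
after cmd 5 (t=31): FL=W FR=W RL=S RR=S
after cmd 6 (t=37): FL=W FR=W RL=W RR=W

start t=5: FL=W FR=W RL=W RR=W
cmd 1: advance +5 → t=10, phase=(0,0,4,4) → FL=S FR=S RL=W RR=W
cmd 2: advance +6 → t=16, phase=(6,6,2,2) → FL=W FR=W RL=S RR=S
cmd 3: advance +1 → t=17, phase=(7,7,3,3) → FL=W FR=W RL=W RR=W
cmd 4: advance +6 → t=23, phase=(5,5,1,1) → FL=W FR=W RL=S RR=S
cmd 5: advance +8 → t=31, phase=(5,5,1,1) → FL=W FR=W RL=S RR=S
cmd 6: advance +6 → t=37, phase=(3,3,7,7) → FL=W FR=W RL=W RR=W


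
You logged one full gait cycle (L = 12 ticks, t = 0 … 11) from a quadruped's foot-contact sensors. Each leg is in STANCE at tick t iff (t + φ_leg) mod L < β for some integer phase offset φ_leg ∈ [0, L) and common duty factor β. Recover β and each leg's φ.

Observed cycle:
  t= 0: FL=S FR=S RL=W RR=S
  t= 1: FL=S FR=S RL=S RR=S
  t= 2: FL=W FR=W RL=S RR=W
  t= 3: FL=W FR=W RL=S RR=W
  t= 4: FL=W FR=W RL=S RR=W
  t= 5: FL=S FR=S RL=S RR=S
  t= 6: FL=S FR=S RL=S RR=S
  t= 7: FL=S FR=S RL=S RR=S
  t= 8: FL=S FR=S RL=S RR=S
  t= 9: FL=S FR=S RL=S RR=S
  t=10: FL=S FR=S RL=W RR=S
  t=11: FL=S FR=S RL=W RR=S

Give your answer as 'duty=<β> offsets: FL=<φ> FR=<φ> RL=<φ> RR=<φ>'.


duty β = stance ticks per leg = 9
FL: stance ticks = 9; W→S at t=5 → φ=7
FR: stance ticks = 9; W→S at t=5 → φ=7
RL: stance ticks = 9; W→S at t=1 → φ=11
RR: stance ticks = 9; W→S at t=5 → φ=7

duty=9 offsets: FL=7 FR=7 RL=11 RR=7


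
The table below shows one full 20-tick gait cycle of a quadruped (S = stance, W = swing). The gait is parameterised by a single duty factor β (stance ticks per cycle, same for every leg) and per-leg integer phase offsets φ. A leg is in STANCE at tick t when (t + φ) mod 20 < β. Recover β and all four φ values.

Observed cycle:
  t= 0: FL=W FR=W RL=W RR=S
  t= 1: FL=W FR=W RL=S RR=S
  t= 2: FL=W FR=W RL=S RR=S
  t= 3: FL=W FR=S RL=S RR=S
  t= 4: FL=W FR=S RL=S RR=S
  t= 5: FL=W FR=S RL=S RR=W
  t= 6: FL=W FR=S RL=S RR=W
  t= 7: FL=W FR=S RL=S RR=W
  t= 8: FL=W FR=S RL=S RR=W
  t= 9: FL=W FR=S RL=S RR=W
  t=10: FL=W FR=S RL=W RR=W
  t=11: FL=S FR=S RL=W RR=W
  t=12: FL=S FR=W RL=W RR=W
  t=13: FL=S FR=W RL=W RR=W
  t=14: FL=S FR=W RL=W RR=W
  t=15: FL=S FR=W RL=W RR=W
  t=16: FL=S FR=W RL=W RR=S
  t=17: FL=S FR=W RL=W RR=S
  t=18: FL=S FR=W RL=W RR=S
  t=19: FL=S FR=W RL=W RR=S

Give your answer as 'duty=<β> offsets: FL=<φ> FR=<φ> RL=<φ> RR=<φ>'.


duty β = stance ticks per leg = 9
FL: stance ticks = 9; W→S at t=11 → φ=9
FR: stance ticks = 9; W→S at t=3 → φ=17
RL: stance ticks = 9; W→S at t=1 → φ=19
RR: stance ticks = 9; W→S at t=16 → φ=4

duty=9 offsets: FL=9 FR=17 RL=19 RR=4


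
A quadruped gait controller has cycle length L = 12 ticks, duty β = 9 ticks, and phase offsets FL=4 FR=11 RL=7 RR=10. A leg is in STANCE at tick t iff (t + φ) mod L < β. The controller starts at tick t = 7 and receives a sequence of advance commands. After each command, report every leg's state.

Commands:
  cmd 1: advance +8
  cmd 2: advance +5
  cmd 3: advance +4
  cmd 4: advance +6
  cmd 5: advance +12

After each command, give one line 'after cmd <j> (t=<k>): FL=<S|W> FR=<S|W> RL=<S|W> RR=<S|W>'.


start t=7: FL=W FR=S RL=S RR=S
cmd 1: advance +8 → t=15, phase=(7,2,10,1) → FL=S FR=S RL=W RR=S
cmd 2: advance +5 → t=20, phase=(0,7,3,6) → FL=S FR=S RL=S RR=S
cmd 3: advance +4 → t=24, phase=(4,11,7,10) → FL=S FR=W RL=S RR=W
cmd 4: advance +6 → t=30, phase=(10,5,1,4) → FL=W FR=S RL=S RR=S
cmd 5: advance +12 → t=42, phase=(10,5,1,4) → FL=W FR=S RL=S RR=S

after cmd 1 (t=15): FL=S FR=S RL=W RR=S
after cmd 2 (t=20): FL=S FR=S RL=S RR=S
after cmd 3 (t=24): FL=S FR=W RL=S RR=W
after cmd 4 (t=30): FL=W FR=S RL=S RR=S
after cmd 5 (t=42): FL=W FR=S RL=S RR=S


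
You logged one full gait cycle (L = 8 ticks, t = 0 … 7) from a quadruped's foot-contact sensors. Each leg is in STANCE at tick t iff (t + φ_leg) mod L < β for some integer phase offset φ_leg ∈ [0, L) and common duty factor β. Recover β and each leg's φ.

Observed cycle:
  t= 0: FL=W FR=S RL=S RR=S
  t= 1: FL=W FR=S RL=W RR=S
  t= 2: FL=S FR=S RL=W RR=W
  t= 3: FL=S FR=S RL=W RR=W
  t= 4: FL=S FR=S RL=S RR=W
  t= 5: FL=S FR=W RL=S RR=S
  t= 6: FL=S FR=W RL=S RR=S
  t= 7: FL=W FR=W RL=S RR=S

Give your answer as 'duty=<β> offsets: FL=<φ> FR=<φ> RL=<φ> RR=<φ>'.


duty β = stance ticks per leg = 5
FL: stance ticks = 5; W→S at t=2 → φ=6
FR: stance ticks = 5; W→S at t=0 → φ=0
RL: stance ticks = 5; W→S at t=4 → φ=4
RR: stance ticks = 5; W→S at t=5 → φ=3

duty=5 offsets: FL=6 FR=0 RL=4 RR=3


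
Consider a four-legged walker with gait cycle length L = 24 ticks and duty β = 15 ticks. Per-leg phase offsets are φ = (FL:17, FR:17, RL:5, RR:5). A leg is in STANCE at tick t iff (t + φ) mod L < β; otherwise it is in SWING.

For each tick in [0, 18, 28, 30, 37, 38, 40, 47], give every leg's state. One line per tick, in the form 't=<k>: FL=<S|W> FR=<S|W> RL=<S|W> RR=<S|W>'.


t=0: phase=(17,17,5,5) vs β=15 → FL=W FR=W RL=S RR=S
t=18: phase=(11,11,23,23) vs β=15 → FL=S FR=S RL=W RR=W
t=28: phase=(21,21,9,9) vs β=15 → FL=W FR=W RL=S RR=S
t=30: phase=(23,23,11,11) vs β=15 → FL=W FR=W RL=S RR=S
t=37: phase=(6,6,18,18) vs β=15 → FL=S FR=S RL=W RR=W
t=38: phase=(7,7,19,19) vs β=15 → FL=S FR=S RL=W RR=W
t=40: phase=(9,9,21,21) vs β=15 → FL=S FR=S RL=W RR=W
t=47: phase=(16,16,4,4) vs β=15 → FL=W FR=W RL=S RR=S

t=0: FL=W FR=W RL=S RR=S
t=18: FL=S FR=S RL=W RR=W
t=28: FL=W FR=W RL=S RR=S
t=30: FL=W FR=W RL=S RR=S
t=37: FL=S FR=S RL=W RR=W
t=38: FL=S FR=S RL=W RR=W
t=40: FL=S FR=S RL=W RR=W
t=47: FL=W FR=W RL=S RR=S


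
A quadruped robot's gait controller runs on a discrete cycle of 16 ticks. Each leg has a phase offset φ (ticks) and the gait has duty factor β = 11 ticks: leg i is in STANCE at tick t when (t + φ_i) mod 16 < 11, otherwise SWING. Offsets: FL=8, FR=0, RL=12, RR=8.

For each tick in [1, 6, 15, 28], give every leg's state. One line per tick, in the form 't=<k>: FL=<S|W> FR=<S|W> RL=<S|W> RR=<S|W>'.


t=1: FL=S FR=S RL=W RR=S
t=6: FL=W FR=S RL=S RR=W
t=15: FL=S FR=W RL=W RR=S
t=28: FL=S FR=W RL=S RR=S

t=1: phase=(9,1,13,9) vs β=11 → FL=S FR=S RL=W RR=S
t=6: phase=(14,6,2,14) vs β=11 → FL=W FR=S RL=S RR=W
t=15: phase=(7,15,11,7) vs β=11 → FL=S FR=W RL=W RR=S
t=28: phase=(4,12,8,4) vs β=11 → FL=S FR=W RL=S RR=S


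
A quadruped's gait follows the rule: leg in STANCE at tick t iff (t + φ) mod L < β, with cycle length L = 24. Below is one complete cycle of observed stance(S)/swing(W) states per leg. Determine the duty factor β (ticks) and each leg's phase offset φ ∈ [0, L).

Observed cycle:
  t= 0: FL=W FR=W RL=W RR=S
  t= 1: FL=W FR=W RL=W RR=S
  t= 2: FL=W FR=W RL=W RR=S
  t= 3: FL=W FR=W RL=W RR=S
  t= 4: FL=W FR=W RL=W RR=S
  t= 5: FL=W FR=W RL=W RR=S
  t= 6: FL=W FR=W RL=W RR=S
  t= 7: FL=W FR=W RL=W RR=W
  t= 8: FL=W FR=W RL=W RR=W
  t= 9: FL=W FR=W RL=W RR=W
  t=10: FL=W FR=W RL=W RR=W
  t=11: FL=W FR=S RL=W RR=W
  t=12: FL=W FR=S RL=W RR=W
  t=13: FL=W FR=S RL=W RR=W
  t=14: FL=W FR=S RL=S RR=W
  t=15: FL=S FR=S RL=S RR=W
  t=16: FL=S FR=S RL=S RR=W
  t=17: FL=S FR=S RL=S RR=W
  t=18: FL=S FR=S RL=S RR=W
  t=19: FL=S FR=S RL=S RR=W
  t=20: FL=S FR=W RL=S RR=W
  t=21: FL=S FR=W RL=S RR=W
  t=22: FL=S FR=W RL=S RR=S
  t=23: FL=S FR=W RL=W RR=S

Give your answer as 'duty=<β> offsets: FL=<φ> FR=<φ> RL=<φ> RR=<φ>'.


duty β = stance ticks per leg = 9
FL: stance ticks = 9; W→S at t=15 → φ=9
FR: stance ticks = 9; W→S at t=11 → φ=13
RL: stance ticks = 9; W→S at t=14 → φ=10
RR: stance ticks = 9; W→S at t=22 → φ=2

duty=9 offsets: FL=9 FR=13 RL=10 RR=2


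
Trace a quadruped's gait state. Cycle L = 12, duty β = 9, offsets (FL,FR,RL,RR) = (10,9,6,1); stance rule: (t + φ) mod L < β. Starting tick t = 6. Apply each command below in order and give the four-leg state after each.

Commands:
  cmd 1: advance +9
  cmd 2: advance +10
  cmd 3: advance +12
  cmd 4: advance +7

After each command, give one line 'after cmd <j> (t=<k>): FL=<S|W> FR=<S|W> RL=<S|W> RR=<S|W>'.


start t=6: FL=S FR=S RL=S RR=S
cmd 1: advance +9 → t=15, phase=(1,0,9,4) → FL=S FR=S RL=W RR=S
cmd 2: advance +10 → t=25, phase=(11,10,7,2) → FL=W FR=W RL=S RR=S
cmd 3: advance +12 → t=37, phase=(11,10,7,2) → FL=W FR=W RL=S RR=S
cmd 4: advance +7 → t=44, phase=(6,5,2,9) → FL=S FR=S RL=S RR=W

after cmd 1 (t=15): FL=S FR=S RL=W RR=S
after cmd 2 (t=25): FL=W FR=W RL=S RR=S
after cmd 3 (t=37): FL=W FR=W RL=S RR=S
after cmd 4 (t=44): FL=S FR=S RL=S RR=W


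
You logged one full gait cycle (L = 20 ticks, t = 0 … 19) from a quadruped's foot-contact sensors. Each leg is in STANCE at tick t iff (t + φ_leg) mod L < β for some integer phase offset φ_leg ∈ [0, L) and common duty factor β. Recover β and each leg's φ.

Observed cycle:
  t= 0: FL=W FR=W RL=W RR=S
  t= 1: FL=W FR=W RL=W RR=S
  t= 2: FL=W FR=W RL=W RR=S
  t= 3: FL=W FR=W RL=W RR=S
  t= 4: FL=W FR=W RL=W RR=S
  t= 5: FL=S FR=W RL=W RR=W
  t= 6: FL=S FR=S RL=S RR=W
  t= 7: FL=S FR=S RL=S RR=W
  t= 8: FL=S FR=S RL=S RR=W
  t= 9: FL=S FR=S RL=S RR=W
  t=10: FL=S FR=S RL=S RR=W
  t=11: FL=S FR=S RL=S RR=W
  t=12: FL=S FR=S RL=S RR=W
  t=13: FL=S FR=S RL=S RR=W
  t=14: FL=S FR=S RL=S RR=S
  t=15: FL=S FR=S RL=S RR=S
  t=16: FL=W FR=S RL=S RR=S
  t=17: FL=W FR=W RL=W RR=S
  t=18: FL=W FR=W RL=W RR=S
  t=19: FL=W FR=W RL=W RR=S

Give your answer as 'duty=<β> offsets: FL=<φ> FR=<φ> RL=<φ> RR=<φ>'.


duty β = stance ticks per leg = 11
FL: stance ticks = 11; W→S at t=5 → φ=15
FR: stance ticks = 11; W→S at t=6 → φ=14
RL: stance ticks = 11; W→S at t=6 → φ=14
RR: stance ticks = 11; W→S at t=14 → φ=6

duty=11 offsets: FL=15 FR=14 RL=14 RR=6


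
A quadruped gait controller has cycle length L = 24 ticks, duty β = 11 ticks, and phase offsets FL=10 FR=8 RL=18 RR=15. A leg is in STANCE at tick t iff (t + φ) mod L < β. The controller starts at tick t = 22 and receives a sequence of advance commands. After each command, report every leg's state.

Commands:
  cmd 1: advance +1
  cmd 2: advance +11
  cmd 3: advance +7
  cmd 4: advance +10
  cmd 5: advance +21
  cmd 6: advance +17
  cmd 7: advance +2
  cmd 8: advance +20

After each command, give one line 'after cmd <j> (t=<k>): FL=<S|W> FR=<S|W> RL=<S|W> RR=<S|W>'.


after cmd 1 (t=23): FL=S FR=S RL=W RR=W
after cmd 2 (t=34): FL=W FR=W RL=S RR=S
after cmd 3 (t=41): FL=S FR=S RL=W RR=S
after cmd 4 (t=51): FL=W FR=W RL=W RR=W
after cmd 5 (t=72): FL=S FR=S RL=W RR=W
after cmd 6 (t=89): FL=S FR=S RL=W RR=S
after cmd 7 (t=91): FL=S FR=S RL=W RR=S
after cmd 8 (t=111): FL=S FR=W RL=S RR=S

start t=22: FL=S FR=S RL=W RR=W
cmd 1: advance +1 → t=23, phase=(9,7,17,14) → FL=S FR=S RL=W RR=W
cmd 2: advance +11 → t=34, phase=(20,18,4,1) → FL=W FR=W RL=S RR=S
cmd 3: advance +7 → t=41, phase=(3,1,11,8) → FL=S FR=S RL=W RR=S
cmd 4: advance +10 → t=51, phase=(13,11,21,18) → FL=W FR=W RL=W RR=W
cmd 5: advance +21 → t=72, phase=(10,8,18,15) → FL=S FR=S RL=W RR=W
cmd 6: advance +17 → t=89, phase=(3,1,11,8) → FL=S FR=S RL=W RR=S
cmd 7: advance +2 → t=91, phase=(5,3,13,10) → FL=S FR=S RL=W RR=S
cmd 8: advance +20 → t=111, phase=(1,23,9,6) → FL=S FR=W RL=S RR=S
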